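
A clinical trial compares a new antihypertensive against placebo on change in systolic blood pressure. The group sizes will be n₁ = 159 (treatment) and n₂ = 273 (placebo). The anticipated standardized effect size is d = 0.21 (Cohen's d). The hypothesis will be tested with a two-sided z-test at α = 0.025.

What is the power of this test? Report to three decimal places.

Noncentrality parameter: δ = d / √(1/n₁ + 1/n₂) = 0.21 / √(1/159 + 1/273) = 2.1050
Critical value for a two-sided test at α = 0.025: z_{α/2} = 2.241.
Power = Φ(δ − 2.241) + Φ(−δ − 2.241) = Φ(-0.136) + Φ(-4.346) = 0.4458 + 0.0000 = 0.4458.

Power ≈ 0.446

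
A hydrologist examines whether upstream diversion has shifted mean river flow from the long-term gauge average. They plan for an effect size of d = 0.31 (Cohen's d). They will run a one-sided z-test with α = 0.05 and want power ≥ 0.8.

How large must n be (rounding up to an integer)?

Set Φ(δ − 1.645) = 0.8; then δ − 1.645 = Φ⁻¹(0.8) = 0.842, giving δ = 2.486.
δ = d·√n ⇒ n = (δ/d)² = (2.486 / 0.31)² = 64.33.
Rounding up, n = 65.

n = 65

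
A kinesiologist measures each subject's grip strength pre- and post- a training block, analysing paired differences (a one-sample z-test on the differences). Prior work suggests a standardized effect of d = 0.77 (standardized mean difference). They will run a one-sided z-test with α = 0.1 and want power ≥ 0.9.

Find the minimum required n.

Set Φ(δ − 1.282) = 0.9; then δ − 1.282 = Φ⁻¹(0.9) = 1.282, giving δ = 2.563.
δ = d·√n ⇒ n = (δ/d)² = (2.563 / 0.77)² = 11.08.
Rounding up, n = 12.

n = 12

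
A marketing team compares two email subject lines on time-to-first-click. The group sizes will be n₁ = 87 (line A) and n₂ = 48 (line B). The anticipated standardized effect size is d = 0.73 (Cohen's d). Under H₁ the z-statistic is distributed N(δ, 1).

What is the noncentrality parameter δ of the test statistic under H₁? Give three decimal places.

δ ≈ 4.060

δ = d / √(1/n₁ + 1/n₂) = 0.73 / √(1/87 + 1/48) = 4.0601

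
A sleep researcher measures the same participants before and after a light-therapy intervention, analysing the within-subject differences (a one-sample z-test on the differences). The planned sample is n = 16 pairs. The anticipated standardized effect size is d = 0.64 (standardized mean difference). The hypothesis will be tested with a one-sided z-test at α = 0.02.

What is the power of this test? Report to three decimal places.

Power ≈ 0.694

Noncentrality parameter: δ = d·√n = 0.64 × √16 = 2.5600
One-sided α = 0.02 → critical value z_{0.02} = 2.054.
Power = P(Z > 2.054 − δ) = Φ(0.506) = 0.6937.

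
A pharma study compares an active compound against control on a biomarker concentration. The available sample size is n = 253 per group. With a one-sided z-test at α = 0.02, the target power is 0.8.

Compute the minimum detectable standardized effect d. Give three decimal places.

d ≈ 0.257

Required noncentrality: δ = z_{0.02} + z_{0.20} = 2.054 + 0.842 = 2.895.
δ = d·√(n/2) ⇒ d = δ/√(n/2) = 2.895/√(253/2) = 0.2574.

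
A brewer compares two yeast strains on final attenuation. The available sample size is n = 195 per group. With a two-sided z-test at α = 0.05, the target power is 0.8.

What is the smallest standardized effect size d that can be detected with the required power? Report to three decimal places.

d ≈ 0.284

Required noncentrality: δ = z_{0.025} + z_{0.20} = 1.960 + 0.842 = 2.802.
(The second rejection-region term Φ(−δ − z_{α/2}) is negligible and dropped.)
δ = d·√(n/2) ⇒ d = δ/√(n/2) = 2.802/√(195/2) = 0.2837.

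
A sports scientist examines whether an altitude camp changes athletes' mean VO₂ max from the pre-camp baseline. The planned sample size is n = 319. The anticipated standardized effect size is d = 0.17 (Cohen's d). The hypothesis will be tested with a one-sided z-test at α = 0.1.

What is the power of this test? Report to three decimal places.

Power ≈ 0.960

Noncentrality parameter: δ = d·√n = 0.17 × √319 = 3.0363
One-sided α = 0.1 → critical value z_{0.1} = 1.282.
Power = Φ(δ − 1.282) = Φ(1.755) = 0.9603.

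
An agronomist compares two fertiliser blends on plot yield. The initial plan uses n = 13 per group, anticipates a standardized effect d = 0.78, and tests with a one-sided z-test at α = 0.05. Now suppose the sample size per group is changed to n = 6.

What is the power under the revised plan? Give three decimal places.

Power ≈ 0.384

With n = 6 per group: δ = d·√(n/2) = 0.78 × √(6/2) = 1.3510. Critical value z_{0.05} = 1.645.
Revised power = P(Z > 1.645 − δ) = Φ(-0.294) = 0.3844.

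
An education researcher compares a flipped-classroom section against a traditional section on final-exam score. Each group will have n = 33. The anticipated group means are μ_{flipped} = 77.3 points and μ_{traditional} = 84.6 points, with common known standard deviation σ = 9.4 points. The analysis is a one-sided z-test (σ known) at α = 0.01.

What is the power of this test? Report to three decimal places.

Standardized effect: d = |μ_{flipped} − μ_{traditional}| / σ = |77.3 − 84.6| / 9.4 = 0.7766
Noncentrality parameter: δ = d·√(n/2) = 0.7766 × √(33/2) = 3.1545
Critical value for a one-sided test at α = 0.01: z_α = 2.326.
Power = P(Z > 2.326 − δ) = Φ(0.828) = 0.7962.

Power ≈ 0.796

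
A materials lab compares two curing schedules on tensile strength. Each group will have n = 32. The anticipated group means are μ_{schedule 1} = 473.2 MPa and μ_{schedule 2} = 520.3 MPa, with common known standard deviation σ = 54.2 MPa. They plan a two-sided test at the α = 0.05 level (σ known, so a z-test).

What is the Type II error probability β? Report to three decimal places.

β ≈ 0.065

Standardized effect: d = |μ_{schedule 1} − μ_{schedule 2}| / σ = |473.2 − 520.3| / 54.2 = 0.8690
Noncentrality parameter: δ = d·√(n/2) = 0.8690 × √(32/2) = 3.4760
Two-sided α = 0.05 → critical value z_{0.025} = 1.960.
Power = Φ(δ − 1.960) + Φ(−δ − 1.960) = Φ(1.516) + Φ(-5.436) = 0.9352 + 0.0000 = 0.9352.
Type II error: β = 1 − power = 1 − 0.9352 = 0.0648.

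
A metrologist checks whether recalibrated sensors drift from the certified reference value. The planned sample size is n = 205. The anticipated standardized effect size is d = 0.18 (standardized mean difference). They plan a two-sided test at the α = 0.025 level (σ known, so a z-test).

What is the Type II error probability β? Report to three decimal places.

β ≈ 0.369

Noncentrality parameter: δ = d·√n = 0.18 × √205 = 2.5772
Critical value for a two-sided test at α = 0.025: z_{α/2} = 2.241.
Power = Φ(δ − 2.241) + Φ(−δ − 2.241) = Φ(0.336) + Φ(-4.819) = 0.6315 + 0.0000 = 0.6315.
Type II error: β = 1 − power = 1 − 0.6315 = 0.3685.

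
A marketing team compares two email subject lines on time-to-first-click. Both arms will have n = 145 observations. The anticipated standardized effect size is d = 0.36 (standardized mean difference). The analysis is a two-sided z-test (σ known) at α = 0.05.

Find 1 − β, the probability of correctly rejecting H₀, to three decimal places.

Power ≈ 0.865

Noncentrality parameter: δ = d·√(n/2) = 0.36 × √(145/2) = 3.0653
Two-sided α = 0.05 → critical value z_{0.025} = 1.960.
Power = Φ(δ − 1.960) + Φ(−δ − 1.960) = Φ(1.105) + Φ(-5.025) = 0.8655 + 0.0000 = 0.8655.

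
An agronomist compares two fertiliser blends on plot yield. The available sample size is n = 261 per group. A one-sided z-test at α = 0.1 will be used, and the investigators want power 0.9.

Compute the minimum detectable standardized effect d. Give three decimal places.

d ≈ 0.224

Need Φ(δ − 1.282) = 0.9, so δ = 1.282 + 1.282 = 2.563.
δ = d·√(n/2) ⇒ d = δ/√(n/2) = 2.563/√(261/2) = 0.2244.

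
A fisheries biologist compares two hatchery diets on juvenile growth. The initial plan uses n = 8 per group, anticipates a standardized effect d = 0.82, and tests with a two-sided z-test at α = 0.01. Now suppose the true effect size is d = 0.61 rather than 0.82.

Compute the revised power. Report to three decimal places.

Power ≈ 0.088

With d = 0.61: δ = d·√(n/2) = 0.61 × √(8/2) = 1.2200. Critical value z_{0.005} = 2.576.
Revised power = Φ(δ − 2.576) + Φ(−δ − 2.576) = Φ(-1.356) + Φ(-3.796) = 0.0876 + 0.0001 = 0.0877.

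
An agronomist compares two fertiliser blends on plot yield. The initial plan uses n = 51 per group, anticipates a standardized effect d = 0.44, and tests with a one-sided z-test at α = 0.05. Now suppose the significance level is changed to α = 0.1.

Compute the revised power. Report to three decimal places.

δ = d·√(n/2) = 0.44 × √(51/2) = 2.2219 (unchanged). New critical value: z_{0.1} = 1.282.
Revised power = P(Z > 1.282 − δ) = Φ(0.940) = 0.8265.

Power ≈ 0.826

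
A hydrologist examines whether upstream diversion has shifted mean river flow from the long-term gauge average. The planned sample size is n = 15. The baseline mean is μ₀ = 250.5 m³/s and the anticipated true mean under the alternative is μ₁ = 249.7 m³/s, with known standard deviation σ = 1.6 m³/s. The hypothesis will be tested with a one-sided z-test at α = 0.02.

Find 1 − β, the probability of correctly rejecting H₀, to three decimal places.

Power ≈ 0.453

Standardized effect: d = |μ₁ − μ₀| / σ = |249.7 − 250.5| / 1.6 = 0.5000
Noncentrality parameter: δ = d·√n = 0.5000 × √15 = 1.9365
Critical value for a one-sided test at α = 0.02: z_α = 2.054.
Power = Φ(δ − 2.054) = Φ(-0.117) = 0.4533.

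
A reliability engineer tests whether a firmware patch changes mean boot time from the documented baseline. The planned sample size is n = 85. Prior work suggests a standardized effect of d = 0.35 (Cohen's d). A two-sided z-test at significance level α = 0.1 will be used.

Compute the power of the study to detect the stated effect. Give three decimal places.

Power ≈ 0.943

Noncentrality parameter: δ = d·√n = 0.35 × √85 = 3.2268
Two-sided α = 0.1 → critical value z_{0.05} = 1.645.
Power = Φ(δ − 1.645) + Φ(−δ − 1.645) = Φ(1.582) + Φ(-4.872) = 0.9432 + 0.0000 = 0.9432.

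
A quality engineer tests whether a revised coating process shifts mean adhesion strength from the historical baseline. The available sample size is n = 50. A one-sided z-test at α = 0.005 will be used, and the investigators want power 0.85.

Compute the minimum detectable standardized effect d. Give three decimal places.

Need Φ(δ − 2.576) = 0.85, so δ = 2.576 + 1.036 = 3.612.
δ = d·√n ⇒ d = δ/√n = 3.612/√50 = 0.5109.

d ≈ 0.511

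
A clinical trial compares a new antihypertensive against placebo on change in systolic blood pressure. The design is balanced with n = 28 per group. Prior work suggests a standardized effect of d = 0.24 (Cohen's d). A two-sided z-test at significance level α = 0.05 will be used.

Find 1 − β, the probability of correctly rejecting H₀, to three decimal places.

Power ≈ 0.146

Noncentrality parameter: δ = d·√(n/2) = 0.24 × √(28/2) = 0.8980
Two-sided α = 0.05 → critical value z_{0.025} = 1.960.
Power = Φ(δ − 1.960) + Φ(−δ − 1.960) = Φ(-1.062) + Φ(-2.858) = 0.1441 + 0.0021 = 0.1463.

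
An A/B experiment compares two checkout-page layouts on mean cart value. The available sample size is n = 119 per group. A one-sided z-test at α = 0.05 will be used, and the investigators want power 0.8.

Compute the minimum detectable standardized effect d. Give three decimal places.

d ≈ 0.322

Required noncentrality: δ = z_{0.05} + z_{0.20} = 1.645 + 0.842 = 2.486.
δ = d·√(n/2) ⇒ d = δ/√(n/2) = 2.486/√(119/2) = 0.3223.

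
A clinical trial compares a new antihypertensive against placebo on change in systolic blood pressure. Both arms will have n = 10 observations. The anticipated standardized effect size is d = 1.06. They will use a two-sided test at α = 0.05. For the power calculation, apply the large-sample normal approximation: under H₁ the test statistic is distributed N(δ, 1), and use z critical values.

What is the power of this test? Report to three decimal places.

Noncentrality parameter: δ = d·√(n/2) = 1.06 × √(10/2) = 2.3702
Two-sided α = 0.05 → critical value z_{0.025} = 1.960.
Power = Φ(δ − 1.960) + Φ(−δ − 1.960) = Φ(0.410) + Φ(-4.330) = 0.6592 + 0.0000 = 0.6592.

Power ≈ 0.659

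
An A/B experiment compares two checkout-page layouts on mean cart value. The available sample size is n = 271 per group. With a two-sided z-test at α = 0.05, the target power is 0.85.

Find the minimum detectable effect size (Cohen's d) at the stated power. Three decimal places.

d ≈ 0.257

Required noncentrality: δ = z_{0.025} + z_{0.15} = 1.960 + 1.036 = 2.996.
(The second rejection-region term Φ(−δ − z_{α/2}) is negligible and dropped.)
δ = d·√(n/2) ⇒ d = δ/√(n/2) = 2.996/√(271/2) = 0.2574.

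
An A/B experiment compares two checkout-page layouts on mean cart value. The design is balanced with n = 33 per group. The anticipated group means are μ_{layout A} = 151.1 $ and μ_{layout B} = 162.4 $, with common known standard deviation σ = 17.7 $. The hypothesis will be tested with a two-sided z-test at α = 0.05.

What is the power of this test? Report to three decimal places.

Standardized effect: d = |μ_{layout A} − μ_{layout B}| / σ = |151.1 − 162.4| / 17.7 = 0.6384
Noncentrality parameter: δ = d·√(n/2) = 0.6384 × √(33/2) = 2.5933
Two-sided α = 0.05 → critical value z_{0.025} = 1.960.
Power = Φ(δ − 1.960) + Φ(−δ − 1.960) = Φ(0.633) + Φ(-4.553) = 0.7367 + 0.0000 = 0.7367.

Power ≈ 0.737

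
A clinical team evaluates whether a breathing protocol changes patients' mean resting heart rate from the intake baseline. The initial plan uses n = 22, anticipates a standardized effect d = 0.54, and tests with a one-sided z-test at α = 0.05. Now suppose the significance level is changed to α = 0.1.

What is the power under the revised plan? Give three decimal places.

Power ≈ 0.895

δ = d·√n = 0.54 × √22 = 2.5328 (unchanged). New critical value: z_{0.1} = 1.282.
Revised power = Φ(δ − 1.282) = Φ(1.251) = 0.8946.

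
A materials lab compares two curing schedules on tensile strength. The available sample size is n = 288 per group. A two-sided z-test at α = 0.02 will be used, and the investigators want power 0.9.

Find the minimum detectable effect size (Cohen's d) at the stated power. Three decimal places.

Required noncentrality: δ = z_{0.01} + z_{0.10} = 2.326 + 1.282 = 3.608.
(The second rejection-region term Φ(−δ − z_{α/2}) is negligible and dropped.)
δ = d·√(n/2) ⇒ d = δ/√(n/2) = 3.608/√(288/2) = 0.3007.

d ≈ 0.301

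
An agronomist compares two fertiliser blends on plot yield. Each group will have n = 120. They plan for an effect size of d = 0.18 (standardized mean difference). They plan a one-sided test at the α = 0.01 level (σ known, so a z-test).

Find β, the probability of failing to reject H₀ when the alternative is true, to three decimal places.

Noncentrality parameter: δ = d·√(n/2) = 0.18 × √(120/2) = 1.3943
Critical value for a one-sided test at α = 0.01: z_α = 2.326.
Power = P(Z > 2.326 − δ) = Φ(-0.932) = 0.1756.
Type II error: β = 1 − power = 1 − 0.1756 = 0.8244.

β ≈ 0.824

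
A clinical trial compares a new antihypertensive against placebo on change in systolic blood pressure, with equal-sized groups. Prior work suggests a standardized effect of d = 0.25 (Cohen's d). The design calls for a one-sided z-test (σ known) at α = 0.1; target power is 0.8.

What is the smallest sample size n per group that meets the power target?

n = 145 per group

For power 0.8 need Φ(δ − z_{0.1}) = 0.8, so δ = z_{0.1} + z_{0.20} = 1.282 + 0.842 = 2.123.
δ = d·√(n/2) ⇒ n = 2(δ/d)² = 2 × (2.123 / 0.25)² = 144.25.
Rounding up, n = 145 per group.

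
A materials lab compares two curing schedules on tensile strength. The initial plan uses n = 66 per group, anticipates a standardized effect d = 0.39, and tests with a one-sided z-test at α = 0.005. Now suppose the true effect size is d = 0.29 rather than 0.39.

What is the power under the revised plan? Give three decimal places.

Power ≈ 0.181

With d = 0.29: δ = d·√(n/2) = 0.29 × √(66/2) = 1.6659. Critical value z_{0.005} = 2.576.
Revised power = Φ(δ − 2.576) = Φ(-0.910) = 0.1814.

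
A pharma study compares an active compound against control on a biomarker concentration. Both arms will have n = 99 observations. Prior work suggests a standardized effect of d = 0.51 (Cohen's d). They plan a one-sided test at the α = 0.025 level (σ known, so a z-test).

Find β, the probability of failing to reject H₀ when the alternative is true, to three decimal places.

β ≈ 0.052

Noncentrality parameter: δ = d·√(n/2) = 0.51 × √(99/2) = 3.5882
Critical value for a one-sided test at α = 0.025: z_α = 1.960.
Power = Φ(δ − 1.960) = Φ(1.628) = 0.9483.
Type II error: β = 1 − power = 1 − 0.9483 = 0.0517.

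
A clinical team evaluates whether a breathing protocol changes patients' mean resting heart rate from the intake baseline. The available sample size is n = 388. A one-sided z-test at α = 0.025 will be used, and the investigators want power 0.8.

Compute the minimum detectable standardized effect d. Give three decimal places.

Need Φ(δ − 1.960) = 0.8, so δ = 1.960 + 0.842 = 2.802.
δ = d·√n ⇒ d = δ/√n = 2.802/√388 = 0.1422.

d ≈ 0.142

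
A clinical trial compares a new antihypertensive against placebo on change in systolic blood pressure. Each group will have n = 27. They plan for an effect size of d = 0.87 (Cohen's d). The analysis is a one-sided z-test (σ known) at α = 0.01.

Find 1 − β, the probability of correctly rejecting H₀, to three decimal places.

Power ≈ 0.808

Noncentrality parameter: δ = d·√(n/2) = 0.87 × √(27/2) = 3.1966
Critical value for a one-sided test at α = 0.01: z_α = 2.326.
Power = Φ(δ − 2.326) = Φ(0.870) = 0.8079.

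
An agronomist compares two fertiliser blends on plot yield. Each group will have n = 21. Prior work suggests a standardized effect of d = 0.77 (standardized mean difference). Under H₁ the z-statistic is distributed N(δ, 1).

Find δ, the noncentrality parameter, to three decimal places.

δ ≈ 2.495

δ = d·√(n/2) = 0.77 × √(21/2) = 2.4951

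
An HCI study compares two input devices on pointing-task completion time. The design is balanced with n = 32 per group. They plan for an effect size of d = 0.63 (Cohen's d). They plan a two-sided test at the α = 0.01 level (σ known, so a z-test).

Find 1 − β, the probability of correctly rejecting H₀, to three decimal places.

Power ≈ 0.478

Noncentrality parameter: δ = d·√(n/2) = 0.63 × √(32/2) = 2.5200
Two-sided α = 0.01 → critical value z_{0.005} = 2.576.
Power = Φ(δ − 2.576) + Φ(−δ − 2.576) = Φ(-0.056) + Φ(-5.096) = 0.4777 + 0.0000 = 0.4777.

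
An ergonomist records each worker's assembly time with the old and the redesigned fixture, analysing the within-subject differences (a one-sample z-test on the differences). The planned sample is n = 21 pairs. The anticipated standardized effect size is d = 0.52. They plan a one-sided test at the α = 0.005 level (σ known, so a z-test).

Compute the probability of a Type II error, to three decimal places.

Noncentrality parameter: δ = d·√n = 0.52 × √21 = 2.3829
Critical value for a one-sided test at α = 0.005: z_α = 2.576.
Power = P(Z > 2.576 − δ) = Φ(-0.193) = 0.4235.
Type II error: β = 1 − power = 1 − 0.4235 = 0.5765.

β ≈ 0.576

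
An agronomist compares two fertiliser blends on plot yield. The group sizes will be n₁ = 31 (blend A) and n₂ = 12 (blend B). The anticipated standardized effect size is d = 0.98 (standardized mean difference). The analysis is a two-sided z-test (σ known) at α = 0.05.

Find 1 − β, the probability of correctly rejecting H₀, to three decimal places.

Noncentrality parameter: δ = d / √(1/n₁ + 1/n₂) = 0.98 / √(1/31 + 1/12) = 2.8825
Critical value for a two-sided test at α = 0.05: z_{α/2} = 1.960.
Power = Φ(δ − 1.960) + Φ(−δ − 1.960) = Φ(0.922) + Φ(-4.842) = 0.8219 + 0.0000 = 0.8219.

Power ≈ 0.822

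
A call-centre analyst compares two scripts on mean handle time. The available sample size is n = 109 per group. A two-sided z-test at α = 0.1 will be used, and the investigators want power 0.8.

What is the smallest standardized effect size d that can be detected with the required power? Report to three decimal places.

Required noncentrality: δ = z_{0.05} + z_{0.20} = 1.645 + 0.842 = 2.486.
(The second rejection-region term Φ(−δ − z_{α/2}) is negligible and dropped.)
δ = d·√(n/2) ⇒ d = δ/√(n/2) = 2.486/√(109/2) = 0.3368.

d ≈ 0.337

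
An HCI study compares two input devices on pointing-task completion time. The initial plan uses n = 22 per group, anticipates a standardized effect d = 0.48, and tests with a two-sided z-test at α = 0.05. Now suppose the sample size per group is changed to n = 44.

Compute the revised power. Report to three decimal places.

With n = 44 per group: δ = d·√(n/2) = 0.48 × √(44/2) = 2.2514. Critical value z_{0.025} = 1.960.
Revised power = Φ(δ − 1.960) + Φ(−δ − 1.960) = Φ(0.291) + Φ(-4.211) = 0.6146 + 0.0000 = 0.6147.

Power ≈ 0.615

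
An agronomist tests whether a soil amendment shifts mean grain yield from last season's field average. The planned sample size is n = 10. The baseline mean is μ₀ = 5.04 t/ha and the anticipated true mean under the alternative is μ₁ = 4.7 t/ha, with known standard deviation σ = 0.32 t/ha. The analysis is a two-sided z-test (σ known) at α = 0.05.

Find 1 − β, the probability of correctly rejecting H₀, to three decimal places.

Power ≈ 0.919

Standardized effect: d = |μ₁ − μ₀| / σ = |4.7 − 5.04| / 0.32 = 1.0625
Noncentrality parameter: δ = d·√n = 1.0625 × √10 = 3.3599
Two-sided α = 0.05 → critical value z_{0.025} = 1.960.
Power = Φ(δ − 1.960) + Φ(−δ − 1.960) = Φ(1.400) + Φ(-5.320) = 0.9192 + 0.0000 = 0.9192.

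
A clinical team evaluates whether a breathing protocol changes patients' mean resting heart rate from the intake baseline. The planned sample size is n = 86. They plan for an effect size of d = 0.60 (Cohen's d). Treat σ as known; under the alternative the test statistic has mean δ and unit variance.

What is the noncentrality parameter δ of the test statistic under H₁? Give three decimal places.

The noncentrality parameter scales effect size by the design's sample-size factor: δ = d·√n = 0.60 × √86 = 5.5642

δ ≈ 5.564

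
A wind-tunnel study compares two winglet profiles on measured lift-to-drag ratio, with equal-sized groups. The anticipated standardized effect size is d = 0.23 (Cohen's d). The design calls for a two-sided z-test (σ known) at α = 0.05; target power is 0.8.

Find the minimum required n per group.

Set Φ(δ − 1.960) = 0.8; then δ − 1.960 = Φ⁻¹(0.8) = 0.842, giving δ = 2.802.
(The Φ(−δ − z_{α/2}) term is vanishingly small for δ > 0 and is dropped in the standard sample-size formula.)
δ = d·√(n/2) ⇒ n = 2(δ/d)² = 2 × (2.802 / 0.23)² = 296.74.
Round up to the next whole unit.

n = 297 per group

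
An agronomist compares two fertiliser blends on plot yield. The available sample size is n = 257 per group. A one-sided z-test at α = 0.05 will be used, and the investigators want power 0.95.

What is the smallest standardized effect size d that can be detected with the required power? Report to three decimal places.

Need Φ(δ − 1.645) = 0.95, so δ = 1.645 + 1.645 = 3.290.
δ = d·√(n/2) ⇒ d = δ/√(n/2) = 3.290/√(257/2) = 0.2902.

d ≈ 0.290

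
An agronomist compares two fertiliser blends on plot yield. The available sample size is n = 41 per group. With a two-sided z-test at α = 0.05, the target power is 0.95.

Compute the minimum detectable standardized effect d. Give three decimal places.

d ≈ 0.796

Required noncentrality: δ = z_{0.025} + z_{0.05} = 1.960 + 1.645 = 3.605.
(Lower-tail contribution to power is negligible for δ > 0.)
δ = d·√(n/2) ⇒ d = δ/√(n/2) = 3.605/√(41/2) = 0.7962.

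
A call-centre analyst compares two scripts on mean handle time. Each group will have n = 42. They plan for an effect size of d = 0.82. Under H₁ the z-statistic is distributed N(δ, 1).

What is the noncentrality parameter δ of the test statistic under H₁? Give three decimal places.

δ ≈ 3.758

The noncentrality parameter scales effect size by the design's sample-size factor: δ = d·√(n/2) = 0.82 × √(42/2) = 3.7577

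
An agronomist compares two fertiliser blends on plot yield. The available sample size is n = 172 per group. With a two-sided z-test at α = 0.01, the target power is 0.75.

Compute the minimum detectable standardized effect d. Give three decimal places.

d ≈ 0.350

Need Φ(δ − 2.576) = 0.75, so δ = 2.576 + 0.674 = 3.250.
(Lower-tail contribution to power is negligible for δ > 0.)
δ = d·√(n/2) ⇒ d = δ/√(n/2) = 3.250/√(172/2) = 0.3505.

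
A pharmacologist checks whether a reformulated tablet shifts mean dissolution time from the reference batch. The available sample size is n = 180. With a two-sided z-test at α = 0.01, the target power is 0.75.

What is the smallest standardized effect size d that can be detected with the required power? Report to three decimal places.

Required noncentrality: δ = z_{0.005} + z_{0.25} = 2.576 + 0.674 = 3.250.
(Lower-tail contribution to power is negligible for δ > 0.)
δ = d·√n ⇒ d = δ/√n = 3.250/√180 = 0.2423.

d ≈ 0.242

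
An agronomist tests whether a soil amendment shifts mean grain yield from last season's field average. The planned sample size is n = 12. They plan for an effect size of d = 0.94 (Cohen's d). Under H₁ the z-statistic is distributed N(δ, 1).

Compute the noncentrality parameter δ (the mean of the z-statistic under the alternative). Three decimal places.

δ = d·√n = 0.94 × √12 = 3.2563

δ ≈ 3.256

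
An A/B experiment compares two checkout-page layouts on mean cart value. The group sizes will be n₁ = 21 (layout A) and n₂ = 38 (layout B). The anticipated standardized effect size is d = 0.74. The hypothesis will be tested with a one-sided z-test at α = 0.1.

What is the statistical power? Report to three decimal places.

Power ≈ 0.925

Noncentrality parameter: δ = d / √(1/n₁ + 1/n₂) = 0.74 / √(1/21 + 1/38) = 2.7215
One-sided α = 0.1 → critical value z_{0.1} = 1.282.
Power = P(Z > 1.282 − δ) = Φ(1.440) = 0.9251.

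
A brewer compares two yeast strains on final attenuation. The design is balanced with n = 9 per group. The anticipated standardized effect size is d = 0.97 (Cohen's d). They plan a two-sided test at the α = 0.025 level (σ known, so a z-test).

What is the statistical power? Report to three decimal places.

Power ≈ 0.427

Noncentrality parameter: δ = d·√(n/2) = 0.97 × √(9/2) = 2.0577
Two-sided α = 0.025 → critical value z_{0.0125} = 2.241.
Power = Φ(δ − 2.241) + Φ(−δ − 2.241) = Φ(-0.184) + Φ(-4.299) = 0.4271 + 0.0000 = 0.4271.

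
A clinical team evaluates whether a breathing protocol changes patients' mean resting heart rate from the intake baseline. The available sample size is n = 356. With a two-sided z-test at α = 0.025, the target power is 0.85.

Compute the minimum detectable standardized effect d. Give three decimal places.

Required noncentrality: δ = z_{0.0125} + z_{0.15} = 2.241 + 1.036 = 3.278.
(Lower-tail contribution to power is negligible for δ > 0.)
δ = d·√n ⇒ d = δ/√n = 3.278/√356 = 0.1737.

d ≈ 0.174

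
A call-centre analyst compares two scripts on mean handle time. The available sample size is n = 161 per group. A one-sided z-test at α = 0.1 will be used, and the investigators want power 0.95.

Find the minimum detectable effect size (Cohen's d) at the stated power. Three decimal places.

d ≈ 0.326

Required noncentrality: δ = z_{0.1} + z_{0.05} = 1.282 + 1.645 = 2.926.
δ = d·√(n/2) ⇒ d = δ/√(n/2) = 2.926/√(161/2) = 0.3262.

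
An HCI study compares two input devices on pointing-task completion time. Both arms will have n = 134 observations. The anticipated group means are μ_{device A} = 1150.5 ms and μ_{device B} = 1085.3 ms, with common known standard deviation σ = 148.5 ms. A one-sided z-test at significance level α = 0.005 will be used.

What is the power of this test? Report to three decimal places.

Standardized effect: d = |μ_{device A} − μ_{device B}| / σ = |1150.5 − 1085.3| / 148.5 = 0.4391
Noncentrality parameter: δ = d·√(n/2) = 0.4391 × √(134/2) = 3.5938
Critical value for a one-sided test at α = 0.005: z_α = 2.576.
Power = Φ(δ − 2.576) = Φ(1.018) = 0.8457.

Power ≈ 0.846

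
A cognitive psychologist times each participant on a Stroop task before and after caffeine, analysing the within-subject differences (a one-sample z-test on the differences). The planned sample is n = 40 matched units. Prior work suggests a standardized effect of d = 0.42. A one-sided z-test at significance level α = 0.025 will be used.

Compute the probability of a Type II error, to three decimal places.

β ≈ 0.243

Noncentrality parameter: δ = d·√n = 0.42 × √40 = 2.6563
One-sided α = 0.025 → critical value z_{0.025} = 1.960.
Power = P(Z > 1.960 − δ) = Φ(0.696) = 0.7569.
Type II error: β = 1 − power = 1 − 0.7569 = 0.2431.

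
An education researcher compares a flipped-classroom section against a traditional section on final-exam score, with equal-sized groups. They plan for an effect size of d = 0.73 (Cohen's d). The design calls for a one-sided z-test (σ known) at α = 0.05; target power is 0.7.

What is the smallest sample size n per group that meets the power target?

For power 0.7 need Φ(δ − z_{0.05}) = 0.7, so δ = z_{0.05} + z_{0.30} = 1.645 + 0.524 = 2.169.
δ = d·√(n/2) ⇒ n = 2(δ/d)² = 2 × (2.169 / 0.73)² = 17.66.
Round up to the next whole unit.

n = 18 per group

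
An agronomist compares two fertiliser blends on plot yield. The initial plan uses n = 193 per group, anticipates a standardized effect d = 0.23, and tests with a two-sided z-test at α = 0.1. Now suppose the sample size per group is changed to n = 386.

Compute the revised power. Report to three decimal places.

With n = 386 per group: δ = d·√(n/2) = 0.23 × √(386/2) = 3.1953. Critical value z_{0.05} = 1.645.
Revised power = Φ(δ − 1.645) + Φ(−δ − 1.645) = Φ(1.550) + Φ(-4.840) = 0.9395 + 0.0000 = 0.9395.

Power ≈ 0.939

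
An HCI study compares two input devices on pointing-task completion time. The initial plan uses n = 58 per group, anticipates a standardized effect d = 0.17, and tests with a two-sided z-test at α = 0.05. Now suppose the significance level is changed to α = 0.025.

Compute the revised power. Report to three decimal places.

δ = d·√(n/2) = 0.17 × √(58/2) = 0.9155 (unchanged). New critical value: z_{0.0125} = 2.241.
Revised power = Φ(δ − 2.241) + Φ(−δ − 2.241) = Φ(-1.326) + Φ(-3.157) = 0.0924 + 0.0008 = 0.0932.

Power ≈ 0.093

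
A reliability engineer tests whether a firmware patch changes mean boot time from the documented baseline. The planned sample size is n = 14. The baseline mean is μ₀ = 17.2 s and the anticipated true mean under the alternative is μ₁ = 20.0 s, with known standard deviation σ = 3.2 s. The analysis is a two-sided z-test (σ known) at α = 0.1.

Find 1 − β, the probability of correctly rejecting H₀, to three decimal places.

Standardized effect: d = |μ₁ − μ₀| / σ = |20.0 − 17.2| / 3.2 = 0.8750
Noncentrality parameter: δ = d·√n = 0.8750 × √14 = 3.2740
Critical value for a two-sided test at α = 0.1: z_{α/2} = 1.645.
Power = Φ(δ − 1.645) + Φ(−δ − 1.645) = Φ(1.629) + Φ(-4.919) = 0.9484 + 0.0000 = 0.9484.

Power ≈ 0.948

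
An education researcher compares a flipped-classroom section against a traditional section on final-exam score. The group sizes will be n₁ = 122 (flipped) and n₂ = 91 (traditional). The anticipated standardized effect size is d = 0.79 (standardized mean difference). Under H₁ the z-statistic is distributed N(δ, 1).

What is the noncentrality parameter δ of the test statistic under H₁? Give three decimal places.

The noncentrality parameter scales effect size by the design's sample-size factor: δ = d / √(1/n₁ + 1/n₂) = 0.79 / √(1/122 + 1/91) = 5.7035

δ ≈ 5.703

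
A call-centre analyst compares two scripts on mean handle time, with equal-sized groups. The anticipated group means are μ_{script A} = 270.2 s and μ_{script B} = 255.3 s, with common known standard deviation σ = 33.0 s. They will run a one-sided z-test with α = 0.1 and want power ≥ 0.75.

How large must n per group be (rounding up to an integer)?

Standardized effect: d = |μ_{script A} − μ_{script B}| / σ = |270.2 − 255.3| / 33.0 = 0.4515
For power 0.75 need Φ(δ − z_{0.1}) = 0.75, so δ = z_{0.1} + z_{0.25} = 1.282 + 0.674 = 1.956.
δ = d·√(n/2) ⇒ n = 2(δ/d)² = 2 × (1.956 / 0.4515)² = 37.54.
Rounding up, n = 38 per group.

n = 38 per group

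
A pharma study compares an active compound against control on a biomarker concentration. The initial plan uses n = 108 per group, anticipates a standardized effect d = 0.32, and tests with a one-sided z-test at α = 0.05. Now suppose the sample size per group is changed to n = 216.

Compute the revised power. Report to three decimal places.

Power ≈ 0.954

With n = 216 per group: δ = d·√(n/2) = 0.32 × √(216/2) = 3.3255. Critical value z_{0.05} = 1.645.
Revised power = Φ(δ − 1.645) = Φ(1.681) = 0.9536.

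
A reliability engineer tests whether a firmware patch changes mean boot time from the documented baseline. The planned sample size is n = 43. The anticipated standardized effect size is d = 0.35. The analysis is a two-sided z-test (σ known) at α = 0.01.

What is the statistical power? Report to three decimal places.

Noncentrality parameter: λ = d·√n = 0.35 × √43 = 2.2951
Critical value for a two-sided test at α = 0.01: z_{α/2} = 2.576.
Power = Φ(λ − 2.576) + Φ(−λ − 2.576) = Φ(-0.281) + Φ(-4.871) = 0.3895 + 0.0000 = 0.3895.

Power ≈ 0.389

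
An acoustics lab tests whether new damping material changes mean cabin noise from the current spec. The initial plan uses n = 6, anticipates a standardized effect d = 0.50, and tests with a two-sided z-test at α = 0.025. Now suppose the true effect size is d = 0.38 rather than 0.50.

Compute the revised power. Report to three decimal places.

With d = 0.38: δ = d·√n = 0.38 × √6 = 0.9308. Critical value z_{0.0125} = 2.241.
Revised power = Φ(δ − 2.241) + Φ(−δ − 2.241) = Φ(-1.311) + Φ(-3.172) = 0.0950 + 0.0008 = 0.0958.

Power ≈ 0.096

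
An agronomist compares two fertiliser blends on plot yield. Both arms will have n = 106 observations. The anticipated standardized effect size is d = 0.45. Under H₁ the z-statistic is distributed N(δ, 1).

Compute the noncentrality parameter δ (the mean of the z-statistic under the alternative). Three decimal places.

δ ≈ 3.276

The noncentrality parameter scales effect size by the design's sample-size factor: δ = d·√(n/2) = 0.45 × √(106/2) = 3.2760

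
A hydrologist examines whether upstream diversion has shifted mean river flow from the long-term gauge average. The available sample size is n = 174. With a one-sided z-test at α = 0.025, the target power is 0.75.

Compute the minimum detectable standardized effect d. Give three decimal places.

d ≈ 0.200

Need Φ(δ − 1.960) = 0.75, so δ = 1.960 + 0.674 = 2.634.
δ = d·√n ⇒ d = δ/√n = 2.634/√174 = 0.1997.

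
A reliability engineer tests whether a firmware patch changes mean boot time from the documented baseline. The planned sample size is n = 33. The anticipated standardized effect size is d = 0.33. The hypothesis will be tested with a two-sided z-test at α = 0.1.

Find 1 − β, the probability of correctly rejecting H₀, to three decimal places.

Noncentrality parameter: δ = d·√n = 0.33 × √33 = 1.8957
Two-sided α = 0.1 → critical value z_{0.05} = 1.645.
Power = Φ(δ − 1.645) + Φ(−δ − 1.645) = Φ(0.251) + Φ(-3.541) = 0.5990 + 0.0002 = 0.5992.

Power ≈ 0.599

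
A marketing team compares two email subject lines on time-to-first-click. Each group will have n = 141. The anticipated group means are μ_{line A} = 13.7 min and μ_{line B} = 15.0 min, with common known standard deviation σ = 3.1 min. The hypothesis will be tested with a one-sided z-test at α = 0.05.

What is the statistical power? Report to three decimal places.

Standardized effect: d = |μ_{line A} − μ_{line B}| / σ = |13.7 − 15.0| / 3.1 = 0.4194
Noncentrality parameter: δ = d·√(n/2) = 0.4194 × √(141/2) = 3.5211
Critical value for a one-sided test at α = 0.05: z_α = 1.645.
Power = Φ(δ − 1.645) = Φ(1.876) = 0.9697.

Power ≈ 0.970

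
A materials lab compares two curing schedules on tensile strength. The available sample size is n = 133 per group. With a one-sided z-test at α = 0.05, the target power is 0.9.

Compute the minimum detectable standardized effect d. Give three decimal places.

Required noncentrality: δ = z_{0.05} + z_{0.10} = 1.645 + 1.282 = 2.926.
δ = d·√(n/2) ⇒ d = δ/√(n/2) = 2.926/√(133/2) = 0.3589.

d ≈ 0.359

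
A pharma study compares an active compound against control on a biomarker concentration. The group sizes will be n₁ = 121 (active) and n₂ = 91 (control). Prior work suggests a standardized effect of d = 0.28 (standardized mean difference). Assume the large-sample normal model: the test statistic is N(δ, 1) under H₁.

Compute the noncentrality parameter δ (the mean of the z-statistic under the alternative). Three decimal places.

The noncentrality parameter scales effect size by the design's sample-size factor: δ = d / √(1/n₁ + 1/n₂) = 0.28 / √(1/121 + 1/91) = 2.0179

δ ≈ 2.018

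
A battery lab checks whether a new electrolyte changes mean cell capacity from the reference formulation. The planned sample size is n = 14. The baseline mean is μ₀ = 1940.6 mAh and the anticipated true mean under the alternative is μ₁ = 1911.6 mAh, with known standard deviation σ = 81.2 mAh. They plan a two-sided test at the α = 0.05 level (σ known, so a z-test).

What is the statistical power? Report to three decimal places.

Standardized effect: d = |μ₁ − μ₀| / σ = |1911.6 − 1940.6| / 81.2 = 0.3571
Noncentrality parameter: δ = d·√n = 0.3571 × √14 = 1.3363
Critical value for a two-sided test at α = 0.05: z_{α/2} = 1.960.
Power = Φ(δ − 1.960) + Φ(−δ − 1.960) = Φ(-0.624) + Φ(-3.296) = 0.2664 + 0.0005 = 0.2669.

Power ≈ 0.267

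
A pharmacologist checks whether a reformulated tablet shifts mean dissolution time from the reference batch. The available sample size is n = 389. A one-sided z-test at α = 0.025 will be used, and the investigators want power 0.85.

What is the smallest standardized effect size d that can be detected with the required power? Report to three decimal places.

Required noncentrality: δ = z_{0.025} + z_{0.15} = 1.960 + 1.036 = 2.996.
δ = d·√n ⇒ d = δ/√n = 2.996/√389 = 0.1519.

d ≈ 0.152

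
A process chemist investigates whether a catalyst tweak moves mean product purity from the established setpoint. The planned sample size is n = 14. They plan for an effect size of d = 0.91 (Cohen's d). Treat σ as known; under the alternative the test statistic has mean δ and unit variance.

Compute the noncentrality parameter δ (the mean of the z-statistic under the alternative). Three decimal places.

δ ≈ 3.405

The noncentrality parameter scales effect size by the design's sample-size factor: δ = d·√n = 0.91 × √14 = 3.4049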